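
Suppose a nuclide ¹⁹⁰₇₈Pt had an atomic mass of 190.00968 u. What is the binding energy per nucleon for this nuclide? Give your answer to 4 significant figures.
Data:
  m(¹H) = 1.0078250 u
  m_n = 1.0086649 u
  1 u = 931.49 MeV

Total constituent mass: 78 × 1.0078250 + 112 × 1.0086649 = 191.5808188 u
Mass defect Δm = 191.5808188 − 190.00968 = 1.5711388 u
Binding energy = Δm·c² = 1.5711388 × 931.49 MeV/u = 1463.50 MeV
BE/A = 1463.50 MeV / 190 = 7.703 MeV/nucleon

7.703 MeV/nucleon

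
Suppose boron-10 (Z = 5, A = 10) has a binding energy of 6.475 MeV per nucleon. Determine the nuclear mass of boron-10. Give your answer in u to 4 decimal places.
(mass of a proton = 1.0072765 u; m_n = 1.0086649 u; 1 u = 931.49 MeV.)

10.0102 u

Total binding energy = 10 × 6.475 = 64.750 MeV
Mass defect = 64.750 MeV / (931.49 MeV/u) = 0.069512 u
Constituent mass = 5(1.0072765) + 5(1.0086649) = 10.0797070 u
Nuclear mass = 10.0797070 − 0.069512 = 10.0101950 u ≈ 10.0102 u (to 4 decimal places)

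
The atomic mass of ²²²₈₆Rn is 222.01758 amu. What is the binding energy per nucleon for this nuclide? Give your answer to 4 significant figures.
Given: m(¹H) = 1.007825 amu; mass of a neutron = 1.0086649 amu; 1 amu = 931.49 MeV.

Σm = 86·m(¹H) + 136·m_n = 86.672950 + 137.1784264 = 223.8513764 amu
Δm = 223.8513764 − 222.01758 = 1.8337964 amu
Binding energy = Δm·c² = 1.8337964 × 931.49 MeV/amu = 1708.16 MeV
Dividing by A = 222 gives 7.694 MeV per nucleon.

7.694 MeV/nucleon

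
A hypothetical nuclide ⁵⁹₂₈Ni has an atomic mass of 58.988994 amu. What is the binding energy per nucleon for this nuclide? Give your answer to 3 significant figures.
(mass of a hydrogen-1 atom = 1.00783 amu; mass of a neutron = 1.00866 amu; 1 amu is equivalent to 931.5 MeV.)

Z = 28, so N = A − Z = 59 − 28 = 31.
Σm = 28·m(¹H) + 31·m_n = 28.21924 + 31.26846 = 59.48770 amu
Mass defect Δm = 59.48770 − 58.988994 = 0.498706 amu
Converting to energy: 0.498706 amu × 931.5 MeV/amu = 464.545 MeV
Dividing by A = 59 gives 7.874 MeV per nucleon.

7.87 MeV/nucleon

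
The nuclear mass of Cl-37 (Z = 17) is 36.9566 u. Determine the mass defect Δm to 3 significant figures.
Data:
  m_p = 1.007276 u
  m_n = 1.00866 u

With 17 protons and 20 neutrons (A = 37):
Total constituent mass: 17 × 1.007276 + 20 × 1.00866 = 37.296892 u
The mass defect is 37.296892 − 36.9566 = 0.340292 u.

0.340 u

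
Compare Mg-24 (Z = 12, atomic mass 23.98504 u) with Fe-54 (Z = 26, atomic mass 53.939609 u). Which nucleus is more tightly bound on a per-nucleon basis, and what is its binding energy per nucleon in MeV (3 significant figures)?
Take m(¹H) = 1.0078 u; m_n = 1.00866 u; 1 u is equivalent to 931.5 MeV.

Mg-24: Σm = 12(1.0078) + 12(1.00866) = 24.19752 u; Δm = 0.21248 u; E_B = 197.93 MeV; E_B/A = 8.247 MeV
Fe-54: Σm = 26(1.0078) + 28(1.00866) = 54.44528 u; Δm = 0.505671 u; E_B = 471.03 MeV; E_B/A = 8.723 MeV
Fe-54 has the higher binding energy per nucleon, so it is the more tightly bound nucleus.

Fe-54; 8.72 MeV/nucleon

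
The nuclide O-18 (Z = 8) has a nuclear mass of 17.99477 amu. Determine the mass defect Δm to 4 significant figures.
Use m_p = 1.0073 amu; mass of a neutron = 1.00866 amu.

Σm = 8·m_p + 10·m_n = 8.0584 + 10.08660 = 18.14500 amu
The mass defect is 18.14500 − 17.99477 = 0.15023 amu.

0.1502 amu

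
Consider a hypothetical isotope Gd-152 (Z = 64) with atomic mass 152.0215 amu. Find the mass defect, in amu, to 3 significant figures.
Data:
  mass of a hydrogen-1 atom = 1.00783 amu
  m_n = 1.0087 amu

1.25 amu

With 64 protons and 88 neutrons (A = 152):
Σm = 64·m(¹H) + 88·m_n = 64.50112 + 88.7656 = 153.26672 amu
The mass defect is 153.26672 − 152.0215 = 1.24522 amu.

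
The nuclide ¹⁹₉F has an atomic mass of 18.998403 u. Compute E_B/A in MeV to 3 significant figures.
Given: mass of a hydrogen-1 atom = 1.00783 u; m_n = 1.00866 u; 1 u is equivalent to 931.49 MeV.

Total constituent mass: 9 × 1.00783 + 10 × 1.00866 = 19.15707 u
Δm = 19.15707 − 18.998403 = 0.158667 u
Binding energy = Δm·c² = 0.158667 × 931.49 MeV/u = 147.797 MeV
BE/A = 147.797 MeV / 19 = 7.779 MeV/nucleon

7.78 MeV/nucleon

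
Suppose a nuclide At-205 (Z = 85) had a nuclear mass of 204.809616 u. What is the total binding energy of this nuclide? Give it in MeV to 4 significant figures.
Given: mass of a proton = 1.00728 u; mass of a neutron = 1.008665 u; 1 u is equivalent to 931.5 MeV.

1722 MeV

Mass of separated nucleons = 85(1.00728) + 120(1.008665) = 85.61880 + 121.039800 = 206.658600 u
The mass defect is 206.658600 − 204.809616 = 1.848984 u.
Converting to energy: 1.848984 u × 931.5 MeV/u = 1722.33 MeV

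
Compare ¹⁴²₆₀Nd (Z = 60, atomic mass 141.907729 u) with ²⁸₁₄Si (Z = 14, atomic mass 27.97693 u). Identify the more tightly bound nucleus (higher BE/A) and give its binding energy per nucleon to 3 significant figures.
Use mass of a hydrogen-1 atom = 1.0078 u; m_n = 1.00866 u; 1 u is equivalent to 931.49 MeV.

²⁸₁₄Si; 8.43 MeV/nucleon

¹⁴²₆₀Nd: Σm = 60(1.0078) + 82(1.00866) = 143.17812 u; Δm = 1.270391 u; E_B = 1183.3565 MeV; E_B/A = 8.333 MeV
²⁸₁₄Si: Σm = 14(1.0078) + 14(1.00866) = 28.23044 u; Δm = 0.25351 u; E_B = 236.14 MeV; E_B/A = 8.434 MeV
²⁸₁₄Si has the higher binding energy per nucleon, so it is the more tightly bound nucleus.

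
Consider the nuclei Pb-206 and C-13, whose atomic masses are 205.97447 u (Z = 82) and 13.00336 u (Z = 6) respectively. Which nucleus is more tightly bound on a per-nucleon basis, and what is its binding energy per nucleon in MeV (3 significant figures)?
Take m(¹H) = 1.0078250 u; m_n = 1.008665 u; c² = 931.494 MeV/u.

Pb-206; 7.88 MeV/nucleon

Pb-206: Σm = 82(1.0078250) + 124(1.008665) = 207.7161100 u; Δm = 1.7416400 u; E_B = 1622.3 MeV; E_B/A = 7.875 MeV
C-13: Σm = 6(1.0078250) + 7(1.008665) = 13.1076050 u; Δm = 0.1042450 u; E_B = 97.104 MeV; E_B/A = 7.470 MeV
Pb-206 has the higher binding energy per nucleon, so it is the more tightly bound nucleus.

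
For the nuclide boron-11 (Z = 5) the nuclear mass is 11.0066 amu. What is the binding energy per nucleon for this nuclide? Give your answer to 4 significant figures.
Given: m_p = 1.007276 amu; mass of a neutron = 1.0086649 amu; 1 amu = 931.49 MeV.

The nucleus contains 5 protons and 11 − 5 = 6 neutrons.
Σm = 5·m_p + 6·m_n = 5.036380 + 6.0519894 = 11.0883694 amu
Mass defect Δm = 11.0883694 − 11.0066 = 0.0817694 amu
Converting to energy: 0.0817694 amu × 931.49 MeV/amu = 76.1674 MeV
BE/A = 76.1674 MeV / 11 = 6.924 MeV/nucleon

6.924 MeV/nucleon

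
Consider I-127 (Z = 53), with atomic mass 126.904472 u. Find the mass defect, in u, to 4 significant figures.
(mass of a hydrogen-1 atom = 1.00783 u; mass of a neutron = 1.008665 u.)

Z = 53, so N = A − Z = 127 − 53 = 74.
Total constituent mass: 53 × 1.00783 + 74 × 1.008665 = 128.056200 u
The mass defect is 128.056200 − 126.904472 = 1.151728 u.

1.152 u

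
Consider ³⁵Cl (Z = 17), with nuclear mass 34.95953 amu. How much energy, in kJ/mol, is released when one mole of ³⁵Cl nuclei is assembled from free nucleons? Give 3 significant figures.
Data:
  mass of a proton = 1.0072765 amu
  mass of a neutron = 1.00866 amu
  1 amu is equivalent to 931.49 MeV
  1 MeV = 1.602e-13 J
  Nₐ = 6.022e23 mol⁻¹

With 17 protons and 18 neutrons (A = 35):
Total constituent mass: 17 × 1.0072765 + 18 × 1.00866 = 35.2795805 amu
The mass defect is 35.2795805 − 34.95953 = 0.3200505 amu.
Binding energy = Δm·c² = 0.3200505 × 931.49 MeV/amu = 298.124 MeV
Per nucleus in joules: 298.124 MeV × 1.602e-13 J/MeV = 4.7759e-11 J
Per mole: 4.7759e-11 J × 6.022e23 mol⁻¹ = 2.8760e+13 J/mol

2.88e+10 kJ/mol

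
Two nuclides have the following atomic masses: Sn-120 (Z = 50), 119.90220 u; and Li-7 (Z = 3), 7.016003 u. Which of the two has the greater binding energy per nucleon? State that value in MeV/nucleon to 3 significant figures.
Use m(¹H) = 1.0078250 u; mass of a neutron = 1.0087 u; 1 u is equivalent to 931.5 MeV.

Sn-120; 8.52 MeV/nucleon

Sn-120: Σm = 50(1.0078250) + 70(1.0087) = 121.0002500 u; Δm = 1.0980500 u; E_B = 1022.83 MeV; E_B/A = 8.524 MeV
Li-7: Σm = 3(1.0078250) + 4(1.0087) = 7.0582750 u; Δm = 0.0422720 u; E_B = 39.376 MeV; E_B/A = 5.625 MeV
Sn-120 has the higher binding energy per nucleon, so it is the more tightly bound nucleus.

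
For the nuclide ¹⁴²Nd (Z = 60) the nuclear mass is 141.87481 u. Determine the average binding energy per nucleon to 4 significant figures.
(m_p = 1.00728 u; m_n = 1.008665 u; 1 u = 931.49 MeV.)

With 60 protons and 82 neutrons (A = 142):
Σm = 60·m_p + 82·m_n = 60.43680 + 82.710530 = 143.147330 u
The mass defect is 143.147330 − 141.87481 = 1.272520 u.
Binding energy = Δm·c² = 1.272520 × 931.49 MeV/u = 1185.34 MeV
BE/A = 1185.34 MeV / 142 = 8.347 MeV/nucleon

8.347 MeV/nucleon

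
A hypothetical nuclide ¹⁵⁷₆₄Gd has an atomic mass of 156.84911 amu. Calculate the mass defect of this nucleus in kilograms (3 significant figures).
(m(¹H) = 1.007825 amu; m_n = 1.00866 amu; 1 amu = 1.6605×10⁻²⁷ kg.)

2.42e-27 kg

Mass of separated nucleons = 64(1.007825) + 93(1.00866) = 64.500800 + 93.80538 = 158.306180 amu
Mass defect Δm = 158.306180 − 156.84911 = 1.457070 amu
In SI units: 1.457070 amu × 1.6605×10⁻²⁷ kg/amu = 2.4195e-27 kg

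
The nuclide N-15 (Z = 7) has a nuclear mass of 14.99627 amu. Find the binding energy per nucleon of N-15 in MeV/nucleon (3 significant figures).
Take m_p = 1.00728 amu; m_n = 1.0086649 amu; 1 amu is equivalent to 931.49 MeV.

Mass of separated nucleons = 7(1.00728) + 8(1.0086649) = 7.05096 + 8.0693192 = 15.1202792 amu
Mass defect Δm = 15.1202792 − 14.99627 = 0.1240092 amu
Binding energy = Δm·c² = 0.1240092 × 931.49 MeV/amu = 115.513 MeV
Dividing by A = 15 gives 7.701 MeV per nucleon.

7.70 MeV/nucleon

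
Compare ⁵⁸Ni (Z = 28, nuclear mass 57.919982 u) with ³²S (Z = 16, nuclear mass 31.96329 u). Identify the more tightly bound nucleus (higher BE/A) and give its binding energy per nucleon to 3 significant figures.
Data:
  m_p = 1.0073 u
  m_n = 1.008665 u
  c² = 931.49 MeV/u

⁵⁸Ni; 8.74 MeV/nucleon

⁵⁸Ni: Σm = 28(1.0073) + 30(1.008665) = 58.464350 u; Δm = 0.544368 u; E_B = 507.07 MeV; E_B/A = 8.743 MeV
³²S: Σm = 16(1.0073) + 16(1.008665) = 32.255440 u; Δm = 0.292150 u; E_B = 272.13 MeV; E_B/A = 8.504 MeV
⁵⁸Ni has the higher binding energy per nucleon, so it is the more tightly bound nucleus.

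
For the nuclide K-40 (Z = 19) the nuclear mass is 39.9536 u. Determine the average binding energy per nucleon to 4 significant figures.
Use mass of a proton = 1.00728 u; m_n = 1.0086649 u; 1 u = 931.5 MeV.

Z = 19, so N = A − Z = 40 − 19 = 21.
Total constituent mass: 19 × 1.00728 + 21 × 1.0086649 = 40.3202829 u
The mass defect is 40.3202829 − 39.9536 = 0.3666829 u.
E_B = 0.3666829 × 931.5 = 341.565 MeV
Dividing by A = 40 gives 8.539 MeV per nucleon.

8.539 MeV/nucleon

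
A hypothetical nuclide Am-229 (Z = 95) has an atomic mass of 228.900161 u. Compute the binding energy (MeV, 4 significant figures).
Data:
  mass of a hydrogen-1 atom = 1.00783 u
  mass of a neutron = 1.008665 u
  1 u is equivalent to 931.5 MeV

1867 MeV

With 95 protons and 134 neutrons (A = 229):
Total constituent mass: 95 × 1.00783 + 134 × 1.008665 = 230.904960 u
Mass defect Δm = 230.904960 − 228.900161 = 2.004799 u
Converting to energy: 2.004799 u × 931.5 MeV/u = 1867.47 MeV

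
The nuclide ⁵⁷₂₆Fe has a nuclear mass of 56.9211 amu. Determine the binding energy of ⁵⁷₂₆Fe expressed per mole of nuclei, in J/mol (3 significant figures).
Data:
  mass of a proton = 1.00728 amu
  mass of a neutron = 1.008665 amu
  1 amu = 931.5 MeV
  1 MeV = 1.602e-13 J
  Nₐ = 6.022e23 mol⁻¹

4.82e+13 J/mol

Z = 26, so N = A − Z = 57 − 26 = 31.
Mass of separated nucleons = 26(1.00728) + 31(1.008665) = 26.18928 + 31.268615 = 57.457895 amu
Δm = 57.457895 − 56.9211 = 0.536795 amu
Binding energy = Δm·c² = 0.536795 × 931.5 MeV/amu = 500.025 MeV
Per nucleus in joules: 500.025 MeV × 1.602e-13 J/MeV = 8.0104e-11 J
Per mole: 8.0104e-11 J × 6.022e23 mol⁻¹ = 4.8239e+13 J/mol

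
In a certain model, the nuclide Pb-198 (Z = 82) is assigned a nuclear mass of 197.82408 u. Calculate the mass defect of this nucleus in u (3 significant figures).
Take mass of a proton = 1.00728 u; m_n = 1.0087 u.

Z = 82, so N = A − Z = 198 − 82 = 116.
Total constituent mass: 82 × 1.00728 + 116 × 1.0087 = 199.60616 u
Mass defect Δm = 199.60616 − 197.82408 = 1.78208 u

1.78 u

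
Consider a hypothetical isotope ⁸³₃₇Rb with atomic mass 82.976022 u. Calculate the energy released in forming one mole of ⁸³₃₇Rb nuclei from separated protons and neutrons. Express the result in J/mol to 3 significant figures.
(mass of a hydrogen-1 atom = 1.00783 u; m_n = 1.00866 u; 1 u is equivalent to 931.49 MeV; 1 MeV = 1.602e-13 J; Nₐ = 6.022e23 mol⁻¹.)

Σm = 37·m(¹H) + 46·m_n = 37.28971 + 46.39836 = 83.68807 u
Δm = 83.68807 − 82.976022 = 0.712048 u
Binding energy = Δm·c² = 0.712048 × 931.49 MeV/u = 663.266 MeV
Per nucleus in joules: 663.266 MeV × 1.602e-13 J/MeV = 1.0626e-10 J
Per mole: 1.0626e-10 J × 6.022e23 mol⁻¹ = 6.3990e+13 J/mol

6.40e+13 J/mol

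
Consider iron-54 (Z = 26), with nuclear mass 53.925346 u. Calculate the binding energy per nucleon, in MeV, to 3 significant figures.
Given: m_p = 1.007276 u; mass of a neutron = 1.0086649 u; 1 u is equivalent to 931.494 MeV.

8.74 MeV/nucleon

With 26 protons and 28 neutrons (A = 54):
Total constituent mass: 26 × 1.007276 + 28 × 1.0086649 = 54.4317932 u
Δm = 54.4317932 − 53.925346 = 0.5064472 u
E_B = 0.5064472 × 931.494 = 471.753 MeV
Dividing by A = 54 gives 8.736 MeV per nucleon.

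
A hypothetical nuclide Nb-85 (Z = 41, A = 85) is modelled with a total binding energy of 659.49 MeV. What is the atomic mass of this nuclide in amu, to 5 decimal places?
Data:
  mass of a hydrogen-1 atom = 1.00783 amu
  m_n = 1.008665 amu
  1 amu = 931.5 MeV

Mass defect = 659.49 MeV / (931.5 MeV/amu) = 0.7079871 amu
Constituent mass = 41(1.00783) + 44(1.008665) = 85.702290 amu
Atomic mass = 85.702290 − 0.7079871 = 84.9943029 amu ≈ 84.99430 amu (to 5 decimal places)

84.99430 amu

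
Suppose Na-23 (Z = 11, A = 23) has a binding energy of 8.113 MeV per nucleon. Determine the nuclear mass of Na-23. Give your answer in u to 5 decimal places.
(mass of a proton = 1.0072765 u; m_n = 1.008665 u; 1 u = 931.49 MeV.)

Total binding energy = 23 × 8.113 = 186.599 MeV
Mass defect = 186.599 MeV / (931.49 MeV/u) = 0.2003231 u
Constituent mass = 11(1.0072765) + 12(1.008665) = 23.1840215 u
Nuclear mass = 23.1840215 − 0.2003231 = 22.9836984 u ≈ 22.98370 u (to 5 decimal places)

22.98370 u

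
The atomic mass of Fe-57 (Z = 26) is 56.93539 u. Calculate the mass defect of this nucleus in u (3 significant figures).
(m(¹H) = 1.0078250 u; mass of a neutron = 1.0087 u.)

0.538 u

The nucleus contains 26 protons and 57 − 26 = 31 neutrons.
Mass of separated nucleons = 26(1.0078250) + 31(1.0087) = 26.2034500 + 31.2697 = 57.4731500 u
The mass defect is 57.4731500 − 56.93539 = 0.5377600 u.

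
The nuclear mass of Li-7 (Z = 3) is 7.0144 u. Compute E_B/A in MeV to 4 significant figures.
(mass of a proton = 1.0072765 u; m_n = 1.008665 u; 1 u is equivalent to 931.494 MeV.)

5.601 MeV/nucleon

Mass of separated nucleons = 3(1.0072765) + 4(1.008665) = 3.0218295 + 4.034660 = 7.0564895 u
Mass defect Δm = 7.0564895 − 7.0144 = 0.0420895 u
Binding energy = Δm·c² = 0.0420895 × 931.494 MeV/u = 39.2061 MeV
Dividing by A = 7 gives 5.601 MeV per nucleon.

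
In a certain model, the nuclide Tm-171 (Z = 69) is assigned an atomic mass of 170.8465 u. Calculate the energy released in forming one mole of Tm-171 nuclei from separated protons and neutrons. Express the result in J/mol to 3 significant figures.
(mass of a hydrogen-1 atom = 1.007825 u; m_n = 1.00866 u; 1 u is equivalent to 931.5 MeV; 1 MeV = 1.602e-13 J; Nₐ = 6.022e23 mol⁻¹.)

Z = 69, so N = A − Z = 171 − 69 = 102.
Total constituent mass: 69 × 1.007825 + 102 × 1.00866 = 172.423245 u
Mass defect Δm = 172.423245 − 170.8465 = 1.576745 u
Converting to energy: 1.576745 u × 931.5 MeV/u = 1468.74 MeV
Per nucleus in joules: 1468.74 MeV × 1.602e-13 J/MeV = 2.3529e-10 J
Per mole: 2.3529e-10 J × 6.022e23 mol⁻¹ = 1.4169e+14 J/mol

1.42e+14 J/mol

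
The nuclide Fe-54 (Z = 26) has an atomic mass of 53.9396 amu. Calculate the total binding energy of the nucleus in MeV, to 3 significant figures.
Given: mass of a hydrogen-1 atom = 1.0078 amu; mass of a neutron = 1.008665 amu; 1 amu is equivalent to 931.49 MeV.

471 MeV

Σm = 26·m(¹H) + 28·m_n = 26.2028 + 28.242620 = 54.445420 amu
Mass defect Δm = 54.445420 − 53.9396 = 0.505820 amu
Binding energy = Δm·c² = 0.505820 × 931.49 MeV/amu = 471.166 MeV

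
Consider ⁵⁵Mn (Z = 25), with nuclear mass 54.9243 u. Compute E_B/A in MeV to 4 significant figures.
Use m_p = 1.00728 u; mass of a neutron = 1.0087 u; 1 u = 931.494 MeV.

Z = 25, so N = A − Z = 55 − 25 = 30.
Total constituent mass: 25 × 1.00728 + 30 × 1.0087 = 55.44300 u
The mass defect is 55.44300 − 54.9243 = 0.51870 u.
Converting to energy: 0.51870 u × 931.494 MeV/u = 483.166 MeV
Per nucleon: 483.166 / 55 = 8.785 MeV

8.785 MeV/nucleon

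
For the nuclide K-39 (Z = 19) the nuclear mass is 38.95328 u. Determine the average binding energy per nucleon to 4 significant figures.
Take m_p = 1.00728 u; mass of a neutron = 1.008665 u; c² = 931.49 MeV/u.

8.559 MeV/nucleon

Total constituent mass: 19 × 1.00728 + 20 × 1.008665 = 39.311620 u
Δm = 39.311620 − 38.95328 = 0.358340 u
E_B = 0.358340 × 931.49 = 333.790 MeV
Per nucleon: 333.790 / 39 = 8.559 MeV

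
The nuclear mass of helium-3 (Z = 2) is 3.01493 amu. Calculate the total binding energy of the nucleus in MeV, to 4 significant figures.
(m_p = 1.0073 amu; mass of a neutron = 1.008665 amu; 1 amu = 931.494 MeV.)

7.764 MeV

Mass of separated nucleons = 2(1.0073) + 1(1.008665) = 2.0146 + 1.008665 = 3.023265 amu
The mass defect is 3.023265 − 3.01493 = 0.008335 amu.
E_B = 0.008335 × 931.494 = 7.76400 MeV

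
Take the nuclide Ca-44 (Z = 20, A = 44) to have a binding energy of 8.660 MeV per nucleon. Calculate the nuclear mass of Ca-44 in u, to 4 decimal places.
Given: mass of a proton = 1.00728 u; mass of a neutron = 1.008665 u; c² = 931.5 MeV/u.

Total binding energy = 44 × 8.660 = 381.040 MeV
Mass defect = 381.040 MeV / (931.5 MeV/u) = 0.409061 u
Constituent mass = 20(1.00728) + 24(1.008665) = 44.353560 u
Nuclear mass = 44.353560 − 0.409061 = 43.944499 u ≈ 43.9445 u (to 4 decimal places)

43.9445 u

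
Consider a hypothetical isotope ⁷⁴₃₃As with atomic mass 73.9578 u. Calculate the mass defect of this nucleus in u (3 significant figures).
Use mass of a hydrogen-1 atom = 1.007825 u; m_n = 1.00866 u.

0.655 u

Total constituent mass: 33 × 1.007825 + 41 × 1.00866 = 74.613285 u
Mass defect Δm = 74.613285 − 73.9578 = 0.655485 u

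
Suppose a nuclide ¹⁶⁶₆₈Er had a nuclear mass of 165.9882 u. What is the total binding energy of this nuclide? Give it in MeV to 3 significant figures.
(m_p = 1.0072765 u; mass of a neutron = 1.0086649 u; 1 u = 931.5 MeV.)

1260 MeV

Σm = 68·m_p + 98·m_n = 68.4948020 + 98.8491602 = 167.3439622 u
Mass defect Δm = 167.3439622 − 165.9882 = 1.3557622 u
E_B = 1.3557622 × 931.5 = 1262.89 MeV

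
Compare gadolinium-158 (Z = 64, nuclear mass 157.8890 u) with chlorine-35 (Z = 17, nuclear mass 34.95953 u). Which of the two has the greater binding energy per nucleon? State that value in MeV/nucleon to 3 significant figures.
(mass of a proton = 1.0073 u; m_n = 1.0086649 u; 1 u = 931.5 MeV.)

gadolinium-158: Σm = 64(1.0073) + 94(1.0086649) = 159.2817006 u; Δm = 1.3927006 u; E_B = 1297.3 MeV; E_B/A = 8.211 MeV
chlorine-35: Σm = 17(1.0073) + 18(1.0086649) = 35.2800682 u; Δm = 0.3205382 u; E_B = 298.58 MeV; E_B/A = 8.531 MeV
chlorine-35 has the higher binding energy per nucleon, so it is the more tightly bound nucleus.

chlorine-35; 8.53 MeV/nucleon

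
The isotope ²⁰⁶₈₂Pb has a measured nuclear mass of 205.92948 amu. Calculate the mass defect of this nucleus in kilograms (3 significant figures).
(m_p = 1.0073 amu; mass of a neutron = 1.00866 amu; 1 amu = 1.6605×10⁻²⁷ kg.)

2.89e-27 kg

The nucleus contains 82 protons and 206 − 82 = 124 neutrons.
Mass of separated nucleons = 82(1.0073) + 124(1.00866) = 82.5986 + 125.07384 = 207.67244 amu
Δm = 207.67244 − 205.92948 = 1.74296 amu
In SI units: 1.74296 amu × 1.6605×10⁻²⁷ kg/amu = 2.8942e-27 kg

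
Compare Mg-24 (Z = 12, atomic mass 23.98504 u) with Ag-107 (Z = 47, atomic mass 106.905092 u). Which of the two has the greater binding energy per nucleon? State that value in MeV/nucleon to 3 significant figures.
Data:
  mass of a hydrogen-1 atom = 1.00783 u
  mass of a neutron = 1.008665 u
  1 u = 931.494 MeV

Ag-107; 8.56 MeV/nucleon

Mg-24: Σm = 12(1.00783) + 12(1.008665) = 24.197940 u; Δm = 0.212900 u; E_B = 198.32 MeV; E_B/A = 8.263 MeV
Ag-107: Σm = 47(1.00783) + 60(1.008665) = 107.887910 u; Δm = 0.982818 u; E_B = 915.49 MeV; E_B/A = 8.556 MeV
Ag-107 has the higher binding energy per nucleon, so it is the more tightly bound nucleus.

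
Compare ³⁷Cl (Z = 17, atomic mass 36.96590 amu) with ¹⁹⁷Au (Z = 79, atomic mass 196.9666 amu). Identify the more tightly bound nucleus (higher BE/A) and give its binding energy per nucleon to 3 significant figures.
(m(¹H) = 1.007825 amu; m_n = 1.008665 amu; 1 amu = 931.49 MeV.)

³⁷Cl: Σm = 17(1.007825) + 20(1.008665) = 37.306325 amu; Δm = 0.340425 amu; E_B = 317.10 MeV; E_B/A = 8.570 MeV
¹⁹⁷Au: Σm = 79(1.007825) + 118(1.008665) = 198.640645 amu; Δm = 1.674045 amu; E_B = 1559.4 MeV; E_B/A = 7.916 MeV
³⁷Cl has the higher binding energy per nucleon, so it is the more tightly bound nucleus.

³⁷Cl; 8.57 MeV/nucleon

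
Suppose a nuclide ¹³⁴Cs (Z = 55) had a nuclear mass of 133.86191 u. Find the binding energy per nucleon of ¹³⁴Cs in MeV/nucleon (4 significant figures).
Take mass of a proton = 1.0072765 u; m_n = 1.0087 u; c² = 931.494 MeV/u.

With 55 protons and 79 neutrons (A = 134):
Mass of separated nucleons = 55(1.0072765) + 79(1.0087) = 55.4002075 + 79.6873 = 135.0875075 u
The mass defect is 135.0875075 − 133.86191 = 1.2255975 u.
E_B = 1.2255975 × 931.494 = 1141.64 MeV
Per nucleon: 1141.64 / 134 = 8.520 MeV

8.520 MeV/nucleon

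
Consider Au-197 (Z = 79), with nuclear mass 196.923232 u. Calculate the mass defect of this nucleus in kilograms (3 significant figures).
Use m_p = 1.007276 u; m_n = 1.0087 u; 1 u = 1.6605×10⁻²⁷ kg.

Total constituent mass: 79 × 1.007276 + 118 × 1.0087 = 198.601404 u
Mass defect Δm = 198.601404 − 196.923232 = 1.678172 u
In SI units: 1.678172 u × 1.6605×10⁻²⁷ kg/u = 2.7866e-27 kg

2.79e-27 kg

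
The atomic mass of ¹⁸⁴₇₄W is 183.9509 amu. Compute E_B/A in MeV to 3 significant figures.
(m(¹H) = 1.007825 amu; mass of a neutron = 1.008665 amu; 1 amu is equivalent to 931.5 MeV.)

8.01 MeV/nucleon

Total constituent mass: 74 × 1.007825 + 110 × 1.008665 = 185.532200 amu
Mass defect Δm = 185.532200 − 183.9509 = 1.581300 amu
E_B = 1.581300 × 931.5 = 1472.98 MeV
Dividing by A = 184 gives 8.005 MeV per nucleon.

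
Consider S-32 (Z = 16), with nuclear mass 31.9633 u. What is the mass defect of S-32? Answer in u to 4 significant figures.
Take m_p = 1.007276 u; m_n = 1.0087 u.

0.2923 u

Z = 16, so N = A − Z = 32 − 16 = 16.
Σm = 16·m_p + 16·m_n = 16.116416 + 16.1392 = 32.255616 u
The mass defect is 32.255616 − 31.9633 = 0.292316 u.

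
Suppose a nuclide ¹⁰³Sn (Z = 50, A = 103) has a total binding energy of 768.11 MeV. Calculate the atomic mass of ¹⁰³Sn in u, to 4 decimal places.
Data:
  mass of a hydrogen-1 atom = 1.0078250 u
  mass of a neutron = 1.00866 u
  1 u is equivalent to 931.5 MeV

103.0256 u

Mass defect = 768.11 MeV / (931.5 MeV/u) = 0.824595 u
Constituent mass = 50(1.0078250) + 53(1.00866) = 103.8502300 u
Atomic mass = 103.8502300 − 0.824595 = 103.0256350 u ≈ 103.0256 u (to 4 decimal places)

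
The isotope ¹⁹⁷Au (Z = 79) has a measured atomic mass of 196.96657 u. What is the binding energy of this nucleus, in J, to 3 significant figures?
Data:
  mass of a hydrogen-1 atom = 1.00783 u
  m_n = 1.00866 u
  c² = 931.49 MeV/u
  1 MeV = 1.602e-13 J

Total constituent mass: 79 × 1.00783 + 118 × 1.00866 = 198.64045 u
Δm = 198.64045 − 196.96657 = 1.67388 u
Binding energy = Δm·c² = 1.67388 × 931.49 MeV/u = 1559.20 MeV
In joules: 1559.20 MeV × 1.602e-13 J/MeV = 2.4978e-10 J

2.50e-10 J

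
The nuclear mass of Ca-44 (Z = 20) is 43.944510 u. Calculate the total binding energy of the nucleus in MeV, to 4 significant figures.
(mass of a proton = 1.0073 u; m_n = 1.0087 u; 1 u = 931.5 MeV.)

With 20 protons and 24 neutrons (A = 44):
Mass of separated nucleons = 20(1.0073) + 24(1.0087) = 20.1460 + 24.2088 = 44.3548 u
The mass defect is 44.3548 − 43.944510 = 0.410290 u.
Binding energy = Δm·c² = 0.410290 × 931.5 MeV/u = 382.185 MeV

382.2 MeV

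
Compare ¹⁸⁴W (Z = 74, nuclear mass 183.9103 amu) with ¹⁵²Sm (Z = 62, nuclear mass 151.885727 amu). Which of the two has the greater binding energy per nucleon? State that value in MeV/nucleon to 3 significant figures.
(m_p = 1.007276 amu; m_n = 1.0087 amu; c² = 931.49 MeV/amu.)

¹⁵²Sm; 8.26 MeV/nucleon

¹⁸⁴W: Σm = 74(1.007276) + 110(1.0087) = 185.495424 amu; Δm = 1.585124 amu; E_B = 1476.53 MeV; E_B/A = 8.0246 MeV
¹⁵²Sm: Σm = 62(1.007276) + 90(1.0087) = 153.234112 amu; Δm = 1.348385 amu; E_B = 1256.0 MeV; E_B/A = 8.263 MeV
¹⁵²Sm has the higher binding energy per nucleon, so it is the more tightly bound nucleus.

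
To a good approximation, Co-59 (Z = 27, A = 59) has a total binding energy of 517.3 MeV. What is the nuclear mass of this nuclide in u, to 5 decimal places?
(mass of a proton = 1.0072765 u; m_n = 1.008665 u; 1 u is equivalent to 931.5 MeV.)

58.91840 u

Mass defect = 517.3 MeV / (931.5 MeV/u) = 0.5553408 u
Constituent mass = 27(1.0072765) + 32(1.008665) = 59.4737455 u
Nuclear mass = 59.4737455 − 0.5553408 = 58.9184047 u ≈ 58.91840 u (to 5 decimal places)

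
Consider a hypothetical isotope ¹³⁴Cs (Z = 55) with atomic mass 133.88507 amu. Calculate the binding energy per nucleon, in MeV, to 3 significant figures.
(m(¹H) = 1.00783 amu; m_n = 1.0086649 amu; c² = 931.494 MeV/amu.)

Mass of separated nucleons = 55(1.00783) + 79(1.0086649) = 55.43065 + 79.6845271 = 135.1151771 amu
Mass defect Δm = 135.1151771 − 133.88507 = 1.2301071 amu
E_B = 1.2301071 × 931.494 = 1145.84 MeV
Per nucleon: 1145.84 / 134 = 8.551 MeV

8.55 MeV/nucleon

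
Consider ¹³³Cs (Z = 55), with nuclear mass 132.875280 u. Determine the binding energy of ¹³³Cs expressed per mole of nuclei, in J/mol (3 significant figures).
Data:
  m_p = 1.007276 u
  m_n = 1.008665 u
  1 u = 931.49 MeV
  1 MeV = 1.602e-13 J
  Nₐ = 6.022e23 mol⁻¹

Z = 55, so N = A − Z = 133 − 55 = 78.
Mass of separated nucleons = 55(1.007276) + 78(1.008665) = 55.400180 + 78.675870 = 134.076050 u
Mass defect Δm = 134.076050 − 132.875280 = 1.200770 u
Converting to energy: 1.200770 u × 931.49 MeV/u = 1118.51 MeV
Per nucleus in joules: 1118.51 MeV × 1.602e-13 J/MeV = 1.7919e-10 J
Per mole: 1.7919e-10 J × 6.022e23 mol⁻¹ = 1.0791e+14 J/mol

1.08e+14 J/mol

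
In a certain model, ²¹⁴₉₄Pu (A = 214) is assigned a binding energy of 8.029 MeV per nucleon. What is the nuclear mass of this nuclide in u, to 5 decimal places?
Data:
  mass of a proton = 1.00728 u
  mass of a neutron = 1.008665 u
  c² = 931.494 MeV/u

213.87955 u

Total binding energy = 214 × 8.029 = 1718.206 MeV
Mass defect = 1718.206 MeV / (931.494 MeV/u) = 1.8445701 u
Constituent mass = 94(1.00728) + 120(1.008665) = 215.724120 u
Nuclear mass = 215.724120 − 1.8445701 = 213.8795499 u ≈ 213.87955 u (to 5 decimal places)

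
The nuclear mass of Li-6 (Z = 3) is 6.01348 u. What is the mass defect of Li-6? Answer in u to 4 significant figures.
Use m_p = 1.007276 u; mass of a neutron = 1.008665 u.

0.03434 u

Mass of separated nucleons = 3(1.007276) + 3(1.008665) = 3.021828 + 3.025995 = 6.047823 u
Δm = 6.047823 − 6.01348 = 0.034343 u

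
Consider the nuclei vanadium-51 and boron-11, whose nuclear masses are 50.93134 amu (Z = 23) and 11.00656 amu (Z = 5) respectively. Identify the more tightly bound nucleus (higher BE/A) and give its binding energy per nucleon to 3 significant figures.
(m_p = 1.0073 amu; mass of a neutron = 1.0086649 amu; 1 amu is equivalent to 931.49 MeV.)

vanadium-51: Σm = 23(1.0073) + 28(1.0086649) = 51.4105172 amu; Δm = 0.4791772 amu; E_B = 446.35 MeV; E_B/A = 8.752 MeV
boron-11: Σm = 5(1.0073) + 6(1.0086649) = 11.0884894 amu; Δm = 0.0819294 amu; E_B = 76.316 MeV; E_B/A = 6.938 MeV
vanadium-51 has the higher binding energy per nucleon, so it is the more tightly bound nucleus.

vanadium-51; 8.75 MeV/nucleon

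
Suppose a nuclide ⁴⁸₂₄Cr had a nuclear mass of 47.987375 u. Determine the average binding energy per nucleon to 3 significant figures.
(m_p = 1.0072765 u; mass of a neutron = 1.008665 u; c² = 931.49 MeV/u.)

7.67 MeV/nucleon

The nucleus contains 24 protons and 48 − 24 = 24 neutrons.
Total constituent mass: 24 × 1.0072765 + 24 × 1.008665 = 48.3825960 u
Δm = 48.3825960 − 47.987375 = 0.3952210 u
Binding energy = Δm·c² = 0.3952210 × 931.49 MeV/u = 368.144 MeV
BE/A = 368.144 MeV / 48 = 7.670 MeV/nucleon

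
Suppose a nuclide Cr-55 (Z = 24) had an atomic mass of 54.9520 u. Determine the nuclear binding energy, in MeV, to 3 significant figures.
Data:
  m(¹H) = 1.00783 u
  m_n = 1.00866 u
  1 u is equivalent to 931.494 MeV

Z = 24, so N = A − Z = 55 − 24 = 31.
Mass of separated nucleons = 24(1.00783) + 31(1.00866) = 24.18792 + 31.26846 = 55.45638 u
Mass defect Δm = 55.45638 − 54.9520 = 0.50438 u
Converting to energy: 0.50438 u × 931.494 MeV/u = 469.827 MeV

470 MeV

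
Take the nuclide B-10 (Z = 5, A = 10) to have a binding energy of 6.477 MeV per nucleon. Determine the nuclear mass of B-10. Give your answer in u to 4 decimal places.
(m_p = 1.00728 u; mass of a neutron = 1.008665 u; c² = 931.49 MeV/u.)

Total binding energy = 10 × 6.477 = 64.770 MeV
Mass defect = 64.770 MeV / (931.49 MeV/u) = 0.069534 u
Constituent mass = 5(1.00728) + 5(1.008665) = 10.079725 u
Nuclear mass = 10.079725 − 0.069534 = 10.010191 u ≈ 10.0102 u (to 4 decimal places)

10.0102 u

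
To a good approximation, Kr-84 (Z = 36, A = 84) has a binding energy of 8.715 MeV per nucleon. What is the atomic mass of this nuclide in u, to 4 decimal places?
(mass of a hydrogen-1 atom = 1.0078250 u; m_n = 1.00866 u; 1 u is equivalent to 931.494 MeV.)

83.9115 u

Total binding energy = 84 × 8.715 = 732.060 MeV
Mass defect = 732.060 MeV / (931.494 MeV/u) = 0.785899 u
Constituent mass = 36(1.0078250) + 48(1.00866) = 84.6973800 u
Atomic mass = 84.6973800 − 0.785899 = 83.9114810 u ≈ 83.9115 u (to 4 decimal places)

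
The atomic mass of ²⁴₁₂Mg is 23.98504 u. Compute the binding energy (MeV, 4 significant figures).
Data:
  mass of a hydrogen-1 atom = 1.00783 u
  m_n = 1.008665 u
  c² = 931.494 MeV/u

198.3 MeV

The nucleus contains 12 protons and 24 − 12 = 12 neutrons.
Σm = 12·m(¹H) + 12·m_n = 12.09396 + 12.103980 = 24.197940 u
Mass defect Δm = 24.197940 − 23.98504 = 0.212900 u
E_B = 0.212900 × 931.494 = 198.315 MeV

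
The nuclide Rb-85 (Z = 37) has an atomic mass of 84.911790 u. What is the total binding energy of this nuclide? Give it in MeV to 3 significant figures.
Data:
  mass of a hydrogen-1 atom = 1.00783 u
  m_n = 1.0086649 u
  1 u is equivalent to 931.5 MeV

739 MeV

Z = 37, so N = A − Z = 85 − 37 = 48.
Mass of separated nucleons = 37(1.00783) + 48(1.0086649) = 37.28971 + 48.4159152 = 85.7056252 u
Mass defect Δm = 85.7056252 − 84.911790 = 0.7938352 u
Binding energy = Δm·c² = 0.7938352 × 931.5 MeV/u = 739.457 MeV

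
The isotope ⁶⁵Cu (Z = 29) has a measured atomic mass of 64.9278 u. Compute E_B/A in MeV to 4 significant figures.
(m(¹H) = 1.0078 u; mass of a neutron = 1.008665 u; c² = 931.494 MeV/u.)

The nucleus contains 29 protons and 65 − 29 = 36 neutrons.
Total constituent mass: 29 × 1.0078 + 36 × 1.008665 = 65.538140 u
Mass defect Δm = 65.538140 − 64.9278 = 0.610340 u
Binding energy = Δm·c² = 0.610340 × 931.494 MeV/u = 568.528 MeV
Dividing by A = 65 gives 8.747 MeV per nucleon.

8.747 MeV/nucleon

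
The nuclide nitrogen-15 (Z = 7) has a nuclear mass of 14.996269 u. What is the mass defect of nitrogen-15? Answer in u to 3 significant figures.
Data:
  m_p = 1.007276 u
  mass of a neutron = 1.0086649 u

Σm = 7·m_p + 8·m_n = 7.050932 + 8.0693192 = 15.1202512 u
The mass defect is 15.1202512 − 14.996269 = 0.1239822 u.

0.124 u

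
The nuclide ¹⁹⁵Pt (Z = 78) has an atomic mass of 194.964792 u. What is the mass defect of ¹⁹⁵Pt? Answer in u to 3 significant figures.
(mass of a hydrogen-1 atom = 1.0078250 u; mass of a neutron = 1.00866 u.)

1.66 u

The nucleus contains 78 protons and 195 − 78 = 117 neutrons.
Total constituent mass: 78 × 1.0078250 + 117 × 1.00866 = 196.6235700 u
Δm = 196.6235700 − 194.964792 = 1.6587780 u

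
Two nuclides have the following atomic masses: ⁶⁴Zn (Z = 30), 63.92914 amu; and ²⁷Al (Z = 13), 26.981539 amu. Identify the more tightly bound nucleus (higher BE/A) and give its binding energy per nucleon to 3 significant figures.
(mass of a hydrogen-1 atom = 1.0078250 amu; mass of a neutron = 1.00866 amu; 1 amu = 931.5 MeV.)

⁶⁴Zn; 8.73 MeV/nucleon

⁶⁴Zn: Σm = 30(1.0078250) + 34(1.00866) = 64.5291900 amu; Δm = 0.6000500 amu; E_B = 558.95 MeV; E_B/A = 8.734 MeV
²⁷Al: Σm = 13(1.0078250) + 14(1.00866) = 27.2229650 amu; Δm = 0.2414260 amu; E_B = 224.89 MeV; E_B/A = 8.329 MeV
⁶⁴Zn has the higher binding energy per nucleon, so it is the more tightly bound nucleus.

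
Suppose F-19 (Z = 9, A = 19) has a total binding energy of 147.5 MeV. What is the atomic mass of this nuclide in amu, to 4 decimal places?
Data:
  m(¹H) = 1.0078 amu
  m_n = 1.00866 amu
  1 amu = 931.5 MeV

18.9985 amu

Mass defect = 147.5 MeV / (931.5 MeV/amu) = 0.158347 amu
Constituent mass = 9(1.0078) + 10(1.00866) = 19.15680 amu
Atomic mass = 19.15680 − 0.158347 = 18.998453 amu ≈ 18.9985 amu (to 4 decimal places)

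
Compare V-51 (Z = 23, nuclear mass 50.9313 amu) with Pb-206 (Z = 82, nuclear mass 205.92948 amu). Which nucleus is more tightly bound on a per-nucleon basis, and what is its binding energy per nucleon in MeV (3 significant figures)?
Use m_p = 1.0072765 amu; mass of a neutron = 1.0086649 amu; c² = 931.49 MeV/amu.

V-51: Σm = 23(1.0072765) + 28(1.0086649) = 51.4099767 amu; Δm = 0.4786767 amu; E_B = 445.88 MeV; E_B/A = 8.743 MeV
Pb-206: Σm = 82(1.0072765) + 124(1.0086649) = 207.6711206 amu; Δm = 1.7416406 amu; E_B = 1622.3 MeV; E_B/A = 7.875 MeV
V-51 has the higher binding energy per nucleon, so it is the more tightly bound nucleus.

V-51; 8.74 MeV/nucleon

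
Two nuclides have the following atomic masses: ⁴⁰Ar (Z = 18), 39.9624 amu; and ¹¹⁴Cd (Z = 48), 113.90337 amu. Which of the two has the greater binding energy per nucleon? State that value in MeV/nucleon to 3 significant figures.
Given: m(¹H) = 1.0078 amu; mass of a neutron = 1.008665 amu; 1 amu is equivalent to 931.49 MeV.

⁴⁰Ar; 8.58 MeV/nucleon

⁴⁰Ar: Σm = 18(1.0078) + 22(1.008665) = 40.331030 amu; Δm = 0.368630 amu; E_B = 343.375 MeV; E_B/A = 8.584 MeV
¹¹⁴Cd: Σm = 48(1.0078) + 66(1.008665) = 114.946290 amu; Δm = 1.042920 amu; E_B = 971.47 MeV; E_B/A = 8.522 MeV
⁴⁰Ar has the higher binding energy per nucleon, so it is the more tightly bound nucleus.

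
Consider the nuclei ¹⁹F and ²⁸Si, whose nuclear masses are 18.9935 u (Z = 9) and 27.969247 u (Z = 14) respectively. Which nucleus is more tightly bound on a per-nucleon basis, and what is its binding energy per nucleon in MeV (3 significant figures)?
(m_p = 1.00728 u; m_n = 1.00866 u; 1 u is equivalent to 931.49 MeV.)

¹⁹F: Σm = 9(1.00728) + 10(1.00866) = 19.15212 u; Δm = 0.15862 u; E_B = 147.75 MeV; E_B/A = 7.776 MeV
²⁸Si: Σm = 14(1.00728) + 14(1.00866) = 28.22316 u; Δm = 0.253913 u; E_B = 236.52 MeV; E_B/A = 8.447 MeV
²⁸Si has the higher binding energy per nucleon, so it is the more tightly bound nucleus.

²⁸Si; 8.45 MeV/nucleon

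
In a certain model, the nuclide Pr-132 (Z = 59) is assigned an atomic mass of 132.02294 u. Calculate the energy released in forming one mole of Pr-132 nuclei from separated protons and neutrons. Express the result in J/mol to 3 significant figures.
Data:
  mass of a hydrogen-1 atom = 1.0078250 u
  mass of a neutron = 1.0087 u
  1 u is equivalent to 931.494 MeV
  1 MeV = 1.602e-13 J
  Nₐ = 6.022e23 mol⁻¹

9.65e+13 J/mol

Total constituent mass: 59 × 1.0078250 + 73 × 1.0087 = 133.0967750 u
The mass defect is 133.0967750 − 132.02294 = 1.0738350 u.
Converting to energy: 1.0738350 u × 931.494 MeV/u = 1000.27 MeV
Per nucleus in joules: 1000.27 MeV × 1.602e-13 J/MeV = 1.6024e-10 J
Per mole: 1.6024e-10 J × 6.022e23 mol⁻¹ = 9.6497e+13 J/mol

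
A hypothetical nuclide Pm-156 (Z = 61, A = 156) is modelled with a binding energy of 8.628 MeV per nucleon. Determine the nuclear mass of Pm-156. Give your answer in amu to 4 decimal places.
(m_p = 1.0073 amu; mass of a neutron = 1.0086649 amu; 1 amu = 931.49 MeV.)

155.8235 amu

Total binding energy = 156 × 8.628 = 1345.968 MeV
Mass defect = 1345.968 MeV / (931.49 MeV/amu) = 1.444962 amu
Constituent mass = 61(1.0073) + 95(1.0086649) = 157.2684655 amu
Nuclear mass = 157.2684655 − 1.444962 = 155.8235035 amu ≈ 155.8235 amu (to 4 decimal places)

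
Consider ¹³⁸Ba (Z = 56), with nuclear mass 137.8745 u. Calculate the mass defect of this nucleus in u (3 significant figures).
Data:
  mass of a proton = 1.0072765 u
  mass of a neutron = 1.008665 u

1.24 u

Total constituent mass: 56 × 1.0072765 + 82 × 1.008665 = 139.1180140 u
The mass defect is 139.1180140 − 137.8745 = 1.2435140 u.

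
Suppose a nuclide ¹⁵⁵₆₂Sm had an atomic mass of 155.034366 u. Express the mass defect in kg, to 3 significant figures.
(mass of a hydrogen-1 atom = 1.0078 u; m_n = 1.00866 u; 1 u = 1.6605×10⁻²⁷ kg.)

Σm = 62·m(¹H) + 93·m_n = 62.4836 + 93.80538 = 156.28898 u
Δm = 156.28898 − 155.034366 = 1.254614 u
In SI units: 1.254614 u × 1.6605×10⁻²⁷ kg/u = 2.0833e-27 kg

2.08e-27 kg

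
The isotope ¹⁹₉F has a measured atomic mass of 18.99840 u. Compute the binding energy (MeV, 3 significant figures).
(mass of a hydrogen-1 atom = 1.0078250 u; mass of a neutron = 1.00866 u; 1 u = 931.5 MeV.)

148 MeV

The nucleus contains 9 protons and 19 − 9 = 10 neutrons.
Mass of separated nucleons = 9(1.0078250) + 10(1.00866) = 9.0704250 + 10.08660 = 19.1570250 u
The mass defect is 19.1570250 − 18.99840 = 0.1586250 u.
E_B = 0.1586250 × 931.5 = 147.759 MeV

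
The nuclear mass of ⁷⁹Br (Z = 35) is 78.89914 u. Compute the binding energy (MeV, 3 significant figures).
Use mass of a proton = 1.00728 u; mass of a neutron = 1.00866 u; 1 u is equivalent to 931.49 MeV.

Total constituent mass: 35 × 1.00728 + 44 × 1.00866 = 79.63584 u
Mass defect Δm = 79.63584 − 78.89914 = 0.73670 u
E_B = 0.73670 × 931.49 = 686.229 MeV

686 MeV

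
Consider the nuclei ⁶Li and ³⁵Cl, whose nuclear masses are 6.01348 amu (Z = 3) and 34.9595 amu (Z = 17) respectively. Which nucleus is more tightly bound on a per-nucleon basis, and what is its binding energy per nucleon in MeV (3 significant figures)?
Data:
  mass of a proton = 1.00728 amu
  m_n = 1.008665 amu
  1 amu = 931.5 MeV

³⁵Cl; 8.52 MeV/nucleon

⁶Li: Σm = 3(1.00728) + 3(1.008665) = 6.047835 amu; Δm = 0.034355 amu; E_B = 32.002 MeV; E_B/A = 5.334 MeV
³⁵Cl: Σm = 17(1.00728) + 18(1.008665) = 35.279730 amu; Δm = 0.320230 amu; E_B = 298.29 MeV; E_B/A = 8.523 MeV
³⁵Cl has the higher binding energy per nucleon, so it is the more tightly bound nucleus.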